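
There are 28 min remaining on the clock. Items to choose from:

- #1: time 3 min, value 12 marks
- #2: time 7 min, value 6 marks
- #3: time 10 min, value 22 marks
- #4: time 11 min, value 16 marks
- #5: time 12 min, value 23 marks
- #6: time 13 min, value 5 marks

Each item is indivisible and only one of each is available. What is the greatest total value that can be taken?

57 marks

Check high-value combinations within 28 min:
- #1+#3+#5: time 3+10+12=25, value 12+22+23=57
- #1+#4+#5: time 3+11+12=26, value 12+16+23=51
- #1+#3+#4: time 3+10+11=24, value 12+22+16=50
- #3+#5: time 10+12=22, value 22+23=45
Best: 57 marks.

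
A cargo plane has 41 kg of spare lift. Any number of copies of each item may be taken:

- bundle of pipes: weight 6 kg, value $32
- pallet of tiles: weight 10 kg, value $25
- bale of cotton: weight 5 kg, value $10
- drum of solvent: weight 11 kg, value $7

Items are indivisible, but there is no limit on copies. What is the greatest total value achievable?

Best value-per-unit is bundle of pipes at 32/6; filling with it alone gives 6×32 = 192.
Optimal mix: 6×bundle of pipes + 1×bale of cotton → weight 41, value 202.

$202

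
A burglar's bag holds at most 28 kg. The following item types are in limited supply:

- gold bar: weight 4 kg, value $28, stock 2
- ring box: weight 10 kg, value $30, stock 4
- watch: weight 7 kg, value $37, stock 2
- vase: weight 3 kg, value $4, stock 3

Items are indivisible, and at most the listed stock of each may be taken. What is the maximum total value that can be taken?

Best selections within weight 28 and stock limits:
- 2×gold bar + 2×watch + 2×vase: weight 28, value 138
- 2×gold bar + 2×watch + 1×vase: weight 25, value 134
- 1×gold bar + 1×ring box + 2×watch: weight 28, value 132
Best: $138.

$138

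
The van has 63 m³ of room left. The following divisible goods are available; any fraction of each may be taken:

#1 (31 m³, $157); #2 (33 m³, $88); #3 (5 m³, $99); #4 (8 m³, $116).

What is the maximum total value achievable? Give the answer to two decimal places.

422.67

Take in order of value per unit:
- #3 (99/5 per unit): all 5 → value 99, running total 99.00
- #4 (116/8 per unit): all 8 → value 116, running total 215.00
- #1 (157/31 per unit): all 31 → value 157, running total 372.00
- #2 (88/33 per unit): 19 of 33 → value 19×88/33 = 50.6667, running total 422.67
Total 422.67.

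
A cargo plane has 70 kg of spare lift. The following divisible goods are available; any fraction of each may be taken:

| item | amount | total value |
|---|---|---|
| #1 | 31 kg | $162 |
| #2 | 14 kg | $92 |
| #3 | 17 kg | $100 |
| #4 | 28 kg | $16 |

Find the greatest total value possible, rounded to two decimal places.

Take in order of value per unit:
- #2 (92/14 per unit): all 14 → value 92, running total 92.00
- #3 (100/17 per unit): all 17 → value 100, running total 192.00
- #1 (162/31 per unit): all 31 → value 162, running total 354.00
- #4 (16/28 per unit): 8 of 28 → value 8×16/28 = 4.5714, running total 358.57
Total 358.57.

358.57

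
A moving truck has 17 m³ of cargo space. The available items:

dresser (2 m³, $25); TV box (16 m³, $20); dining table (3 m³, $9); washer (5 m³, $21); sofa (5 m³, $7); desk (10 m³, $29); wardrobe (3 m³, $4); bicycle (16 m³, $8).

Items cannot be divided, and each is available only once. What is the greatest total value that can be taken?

$75

This is a 0/1 knapsack; check combinations near the capacity.
- dresser+washer+desk: volume 2+5+10=17, value 25+21+29=75
- dresser+dining table+desk: volume 2+3+10=15, value 25+9+29=63
- dresser+dining table+washer+sofa: volume 2+3+5+5=15, value 25+9+21+7=62
Best: $75.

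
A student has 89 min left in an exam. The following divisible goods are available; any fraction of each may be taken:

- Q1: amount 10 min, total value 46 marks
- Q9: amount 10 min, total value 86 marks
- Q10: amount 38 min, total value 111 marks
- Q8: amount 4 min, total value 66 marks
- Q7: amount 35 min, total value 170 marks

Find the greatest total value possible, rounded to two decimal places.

455.63

Take in order of value per unit:
- Q8 (66/4 per unit): all 4 → value 66, running total 66.00
- Q9 (86/10 per unit): all 10 → value 86, running total 152.00
- Q7 (170/35 per unit): all 35 → value 170, running total 322.00
- Q1 (46/10 per unit): all 10 → value 46, running total 368.00
- Q10 (111/38 per unit): 30 of 38 → value 30×111/38 = 87.6316, running total 455.63
Total 455.63.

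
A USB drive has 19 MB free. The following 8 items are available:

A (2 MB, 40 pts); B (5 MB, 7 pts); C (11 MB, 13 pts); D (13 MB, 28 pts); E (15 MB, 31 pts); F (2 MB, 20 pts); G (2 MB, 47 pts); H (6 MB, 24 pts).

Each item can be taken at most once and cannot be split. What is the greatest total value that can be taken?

138 pts

This is a 0/1 knapsack; check combinations near the capacity.
- A+B+F+G+H: size 2+5+2+2+6=17, value 40+7+20+47+24=138
- A+D+F+G: size 2+13+2+2=19, value 40+28+20+47=135
- A+F+G+H: size 2+2+2+6=12, value 40+20+47+24=131
- A+C+F+G: size 2+11+2+2=17, value 40+13+20+47=120
- A+B+G+H: size 2+5+2+6=15, value 40+7+47+24=118
Best: 138 pts.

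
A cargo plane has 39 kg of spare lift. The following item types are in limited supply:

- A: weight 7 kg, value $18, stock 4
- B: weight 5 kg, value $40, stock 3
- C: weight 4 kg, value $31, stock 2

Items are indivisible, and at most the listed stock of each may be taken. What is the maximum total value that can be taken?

Best selections within weight 39 and stock limits:
- 2×A + 3×B + 2×C: weight 37, value 218
- 1×A + 3×B + 2×C: weight 30, value 200
- 3×A + 2×B + 2×C: weight 39, value 196
Best: $218.

$218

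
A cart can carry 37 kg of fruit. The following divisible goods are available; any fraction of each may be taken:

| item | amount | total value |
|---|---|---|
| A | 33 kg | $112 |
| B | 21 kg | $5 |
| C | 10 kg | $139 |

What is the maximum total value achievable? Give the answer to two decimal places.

230.64

Take in order of value per unit:
- C (139/10 per unit): all 10 → value 139, running total 139.00
- A (112/33 per unit): 27 of 33 → value 27×112/33 = 91.6364, running total 230.64
Total 230.64.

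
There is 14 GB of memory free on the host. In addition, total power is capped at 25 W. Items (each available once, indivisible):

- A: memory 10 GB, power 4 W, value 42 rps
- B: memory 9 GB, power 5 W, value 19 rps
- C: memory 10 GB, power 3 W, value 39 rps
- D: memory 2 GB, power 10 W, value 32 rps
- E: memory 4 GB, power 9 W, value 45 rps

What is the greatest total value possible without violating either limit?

87 rps

Feasible sets respecting both limits:
- A+E: memory 14, power 13, value 87
- C+E: memory 14, power 12, value 84
- D+E: memory 6, power 19, value 77
- A+D: memory 12, power 14, value 74
Best: 87 rps.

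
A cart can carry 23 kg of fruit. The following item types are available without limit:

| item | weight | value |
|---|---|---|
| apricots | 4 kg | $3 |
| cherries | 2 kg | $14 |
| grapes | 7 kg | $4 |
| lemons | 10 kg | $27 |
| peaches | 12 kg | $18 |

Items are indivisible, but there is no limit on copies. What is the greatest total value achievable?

Best value-per-unit is cherries at 14/2, and filling with it alone uses weight 11×2=22. No mix of the others beats 11×14 = 154.

$154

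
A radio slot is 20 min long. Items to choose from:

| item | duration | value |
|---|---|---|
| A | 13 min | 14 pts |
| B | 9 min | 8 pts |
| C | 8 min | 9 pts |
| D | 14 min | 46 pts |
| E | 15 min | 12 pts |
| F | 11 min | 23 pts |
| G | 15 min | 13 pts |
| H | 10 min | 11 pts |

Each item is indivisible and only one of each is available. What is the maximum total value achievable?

46 pts

This is a 0/1 knapsack; check combinations near the capacity.
- D: duration 14, value 46
- C+F: duration 8+11=19, value 9+23=32
- B+F: duration 9+11=20, value 8+23=31
Best: 46 pts.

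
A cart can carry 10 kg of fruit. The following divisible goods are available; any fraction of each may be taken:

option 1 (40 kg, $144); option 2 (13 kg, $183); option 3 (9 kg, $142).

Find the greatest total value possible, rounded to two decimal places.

Take in order of value per unit:
- option 3 (142/9 per unit): all 9 → value 142, running total 142.00
- option 2 (183/13 per unit): 1 of 13 → value 1×183/13 = 14.0769, running total 156.08
Total 156.08.

156.08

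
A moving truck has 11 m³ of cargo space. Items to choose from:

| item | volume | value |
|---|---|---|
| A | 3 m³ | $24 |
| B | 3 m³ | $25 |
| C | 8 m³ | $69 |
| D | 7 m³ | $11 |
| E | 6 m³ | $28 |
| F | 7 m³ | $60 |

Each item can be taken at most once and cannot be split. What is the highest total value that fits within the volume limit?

Check high-value combinations within 11 m³:
- B+C: volume 3+8=11, value 25+69=94
- A+C: volume 3+8=11, value 24+69=93
- B+F: volume 3+7=10, value 25+60=85
- A+F: volume 3+7=10, value 24+60=84
- C: volume 8, value 69
Best: $94.

$94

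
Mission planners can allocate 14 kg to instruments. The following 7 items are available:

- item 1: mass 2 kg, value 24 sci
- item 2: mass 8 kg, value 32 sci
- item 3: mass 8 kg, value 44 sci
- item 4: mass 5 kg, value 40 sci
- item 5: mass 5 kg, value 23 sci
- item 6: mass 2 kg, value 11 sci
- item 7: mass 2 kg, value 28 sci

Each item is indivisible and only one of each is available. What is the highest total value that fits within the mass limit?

115 sci

This is a 0/1 knapsack; check combinations near the capacity.
- item 1+item 4+item 5+item 7: mass 2+5+5+2=14, value 24+40+23+28=115
- item 1+item 3+item 6+item 7: mass 2+8+2+2=14, value 24+44+11+28=107
- item 1+item 4+item 6+item 7: mass 2+5+2+2=11, value 24+40+11+28=103
- item 4+item 5+item 6+item 7: mass 5+5+2+2=14, value 40+23+11+28=102
- item 1+item 4+item 5+item 6: mass 2+5+5+2=14, value 24+40+23+11=98
Best: 115 sci.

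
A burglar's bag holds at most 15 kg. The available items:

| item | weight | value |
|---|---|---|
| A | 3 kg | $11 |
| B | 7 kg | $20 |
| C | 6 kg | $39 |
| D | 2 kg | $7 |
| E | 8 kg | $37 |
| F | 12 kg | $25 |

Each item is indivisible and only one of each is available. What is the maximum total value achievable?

$76

Check high-value combinations within 15 kg:
- C+E: weight 6+8=14, value 39+37=76
- B+C+D: weight 7+6+2=15, value 20+39+7=66
- B+C: weight 7+6=13, value 20+39=59
Best: $76.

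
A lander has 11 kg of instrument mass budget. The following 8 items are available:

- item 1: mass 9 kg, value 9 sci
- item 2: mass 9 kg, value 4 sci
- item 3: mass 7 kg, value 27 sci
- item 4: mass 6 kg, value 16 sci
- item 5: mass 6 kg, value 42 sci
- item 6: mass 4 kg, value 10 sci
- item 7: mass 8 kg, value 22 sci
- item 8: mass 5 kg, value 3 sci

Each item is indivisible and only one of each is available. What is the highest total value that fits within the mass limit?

Check high-value combinations within 11 kg:
- item 5+item 6: mass 6+4=10, value 42+10=52
- item 5+item 8: mass 6+5=11, value 42+3=45
- item 5: mass 6, value 42
Best: 52 sci.

52 sci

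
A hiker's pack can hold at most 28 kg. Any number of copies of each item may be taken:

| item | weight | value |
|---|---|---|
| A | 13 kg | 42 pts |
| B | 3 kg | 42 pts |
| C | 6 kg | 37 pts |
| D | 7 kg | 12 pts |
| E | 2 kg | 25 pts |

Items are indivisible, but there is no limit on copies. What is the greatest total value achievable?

386 pts

Best value-per-unit is B at 42/3; filling with it alone gives 9×42 = 378.
Optimal mix: 8×B + 2×E → weight 28, value 386.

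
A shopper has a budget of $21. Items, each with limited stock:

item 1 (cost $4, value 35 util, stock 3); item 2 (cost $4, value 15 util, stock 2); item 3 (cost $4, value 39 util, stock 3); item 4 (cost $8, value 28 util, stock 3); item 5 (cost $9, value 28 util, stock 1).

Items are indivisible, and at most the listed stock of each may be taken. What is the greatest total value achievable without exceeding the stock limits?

Top feasible selections:
- 2×item 1 + 3×item 3: cost 20, value 187
- 3×item 1 + 2×item 3: cost 20, value 183
- 1×item 1 + 1×item 2 + 3×item 3: cost 20, value 167
- 2×item 1 + 1×item 2 + 2×item 3: cost 20, value 163
Best: 187 util.

187 util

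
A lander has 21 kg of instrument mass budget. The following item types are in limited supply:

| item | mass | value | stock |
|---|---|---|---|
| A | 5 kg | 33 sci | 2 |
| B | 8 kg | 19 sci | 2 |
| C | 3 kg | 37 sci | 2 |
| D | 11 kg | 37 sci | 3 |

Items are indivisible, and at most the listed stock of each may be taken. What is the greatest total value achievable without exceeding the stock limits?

Top feasible selections:
- 2×A + 2×C: mass 16, value 140
- 1×A + 1×B + 2×C: mass 19, value 126
- 2×A + 1×B + 1×C: mass 21, value 122
Best: 140 sci.

140 sci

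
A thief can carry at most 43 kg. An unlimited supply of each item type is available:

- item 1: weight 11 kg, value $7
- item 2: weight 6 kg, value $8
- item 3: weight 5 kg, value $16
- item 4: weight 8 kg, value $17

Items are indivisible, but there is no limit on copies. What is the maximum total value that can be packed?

$129

Best value-per-unit is item 3 at 16/5; filling with it alone gives 8×16 = 128.
Optimal mix: 7×item 3 + 1×item 4 → weight 43, value 129.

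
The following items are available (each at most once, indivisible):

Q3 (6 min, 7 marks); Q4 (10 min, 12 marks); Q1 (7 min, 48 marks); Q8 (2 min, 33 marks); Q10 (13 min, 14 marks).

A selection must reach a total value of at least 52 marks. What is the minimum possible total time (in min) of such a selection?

Subsets with value ≥ 52, sorted by total time:
- Q1+Q8: time 9, value 81
- Q3+Q1: time 13, value 55
Minimum time: 9 min.

9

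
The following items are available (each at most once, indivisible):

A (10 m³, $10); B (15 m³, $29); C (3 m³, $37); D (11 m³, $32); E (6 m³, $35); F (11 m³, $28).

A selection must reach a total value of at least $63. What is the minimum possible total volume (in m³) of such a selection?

9

Subsets with value ≥ 63, sorted by total volume:
- C+E: volume 9, value 72
- C+D: volume 14, value 69
Minimum volume: 9 m³.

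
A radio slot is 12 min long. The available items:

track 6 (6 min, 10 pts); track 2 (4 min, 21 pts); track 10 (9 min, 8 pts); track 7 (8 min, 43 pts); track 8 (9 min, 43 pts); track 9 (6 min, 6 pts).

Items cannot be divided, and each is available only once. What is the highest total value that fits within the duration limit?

64 pts

This is a 0/1 knapsack; check combinations near the capacity.
- track 2+track 7: duration 4+8=12, value 21+43=64
- track 7: duration 8, value 43
- track 8: duration 9, value 43
Best: 64 pts.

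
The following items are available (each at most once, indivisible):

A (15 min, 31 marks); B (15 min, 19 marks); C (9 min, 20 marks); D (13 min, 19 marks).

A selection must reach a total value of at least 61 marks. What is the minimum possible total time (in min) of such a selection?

37

Subsets with value ≥ 61, sorted by total time:
- A+C+D: time 37, value 70
- A+B+C: time 39, value 70
- A+B+D: time 43, value 69
Minimum time: 37 min.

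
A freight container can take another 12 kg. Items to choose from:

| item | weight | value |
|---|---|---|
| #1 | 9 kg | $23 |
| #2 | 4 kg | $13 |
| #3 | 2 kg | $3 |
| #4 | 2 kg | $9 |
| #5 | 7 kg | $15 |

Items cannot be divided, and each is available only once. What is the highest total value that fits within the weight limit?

Check high-value combinations within 12 kg:
- #1+#4: weight 9+2=11, value 23+9=32
- #2+#5: weight 4+7=11, value 13+15=28
- #3+#4+#5: weight 2+2+7=11, value 3+9+15=27
- #1+#3: weight 9+2=11, value 23+3=26
Best: $32.

$32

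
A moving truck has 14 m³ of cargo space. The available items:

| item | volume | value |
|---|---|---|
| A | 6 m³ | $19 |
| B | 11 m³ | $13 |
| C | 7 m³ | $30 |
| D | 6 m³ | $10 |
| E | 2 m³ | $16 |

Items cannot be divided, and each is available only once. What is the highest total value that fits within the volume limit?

$49

Check high-value combinations within 14 m³:
- A+C: volume 6+7=13, value 19+30=49
- C+E: volume 7+2=9, value 30+16=46
- A+D+E: volume 6+6+2=14, value 19+10+16=45
- C+D: volume 7+6=13, value 30+10=40
- A+E: volume 6+2=8, value 19+16=35
Best: $49.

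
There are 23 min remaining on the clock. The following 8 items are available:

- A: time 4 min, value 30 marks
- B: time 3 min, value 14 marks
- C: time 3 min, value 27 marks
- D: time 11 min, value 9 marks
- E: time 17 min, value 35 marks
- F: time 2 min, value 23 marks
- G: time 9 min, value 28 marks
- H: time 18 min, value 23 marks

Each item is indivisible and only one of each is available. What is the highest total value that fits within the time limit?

Check high-value combinations within 23 min:
- A+B+C+F+G: time 4+3+3+2+9=21, value 30+14+27+23+28=122
- A+C+F+G: time 4+3+2+9=18, value 30+27+23+28=108
- A+B+C+D+F: time 4+3+3+11+2=23, value 30+14+27+9+23=103
- A+B+C+G: time 4+3+3+9=19, value 30+14+27+28=99
- A+B+F+G: time 4+3+2+9=18, value 30+14+23+28=95
Best: 122 marks.

122 marks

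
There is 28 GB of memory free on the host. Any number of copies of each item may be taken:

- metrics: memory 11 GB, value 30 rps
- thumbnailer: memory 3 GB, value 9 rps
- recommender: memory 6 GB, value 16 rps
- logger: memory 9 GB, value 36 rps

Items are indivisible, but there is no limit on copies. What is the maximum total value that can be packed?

108 rps

Best value-per-unit is logger at 36/9, and filling with it alone uses memory 3×9=27. No mix of the others beats 3×36 = 108.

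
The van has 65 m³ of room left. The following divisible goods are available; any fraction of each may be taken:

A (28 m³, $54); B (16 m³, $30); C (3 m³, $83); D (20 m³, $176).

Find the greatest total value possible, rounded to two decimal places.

339.25

Take in order of value per unit:
- C (83/3 per unit): all 3 → value 83, running total 83.00
- D (176/20 per unit): all 20 → value 176, running total 259.00
- A (54/28 per unit): all 28 → value 54, running total 313.00
- B (30/16 per unit): 14 of 16 → value 14×30/16 = 26.2500, running total 339.25
Total 339.25.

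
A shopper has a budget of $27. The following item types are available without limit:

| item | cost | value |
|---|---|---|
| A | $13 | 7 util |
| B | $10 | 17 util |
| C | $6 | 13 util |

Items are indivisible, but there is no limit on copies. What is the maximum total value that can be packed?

Best value-per-unit is C at 13/6, and filling with it alone uses cost 4×6=24. No mix of the others beats 4×13 = 52.

52 util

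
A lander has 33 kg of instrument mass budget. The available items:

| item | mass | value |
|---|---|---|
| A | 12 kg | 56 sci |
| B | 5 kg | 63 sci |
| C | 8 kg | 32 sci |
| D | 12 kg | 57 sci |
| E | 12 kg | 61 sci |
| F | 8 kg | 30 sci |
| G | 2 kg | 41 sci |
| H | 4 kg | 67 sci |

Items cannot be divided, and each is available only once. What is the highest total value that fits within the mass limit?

Check high-value combinations within 33 kg:
- B+C+E+G+H: mass 5+8+12+2+4=31, value 63+32+61+41+67=264
- B+E+F+G+H: mass 5+12+8+2+4=31, value 63+61+30+41+67=262
- B+C+D+G+H: mass 5+8+12+2+4=31, value 63+32+57+41+67=260
- A+B+C+G+H: mass 12+5+8+2+4=31, value 56+63+32+41+67=259
- B+D+F+G+H: mass 5+12+8+2+4=31, value 63+57+30+41+67=258
Best: 264 sci.

264 sci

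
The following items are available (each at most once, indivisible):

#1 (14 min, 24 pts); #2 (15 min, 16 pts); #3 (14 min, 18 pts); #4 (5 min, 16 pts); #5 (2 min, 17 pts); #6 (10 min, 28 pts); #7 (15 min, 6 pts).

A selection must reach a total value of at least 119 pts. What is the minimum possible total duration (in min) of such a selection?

Subsets with value ≥ 119, sorted by total duration:
- #1+#2+#3+#4+#5+#6: duration 60, value 119
- #1+#2+#3+#4+#5+#6+#7: duration 75, value 125
Minimum duration: 60 min.

60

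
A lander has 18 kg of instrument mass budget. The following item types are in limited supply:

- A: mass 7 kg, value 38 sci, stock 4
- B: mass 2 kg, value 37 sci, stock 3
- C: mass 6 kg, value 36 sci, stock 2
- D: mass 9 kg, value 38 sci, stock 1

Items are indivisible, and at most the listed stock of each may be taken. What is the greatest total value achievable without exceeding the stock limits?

183 sci

Top feasible selections:
- 3×B + 2×C: mass 18, value 183
- 2×A + 2×B: mass 18, value 150
Best: 183 sci.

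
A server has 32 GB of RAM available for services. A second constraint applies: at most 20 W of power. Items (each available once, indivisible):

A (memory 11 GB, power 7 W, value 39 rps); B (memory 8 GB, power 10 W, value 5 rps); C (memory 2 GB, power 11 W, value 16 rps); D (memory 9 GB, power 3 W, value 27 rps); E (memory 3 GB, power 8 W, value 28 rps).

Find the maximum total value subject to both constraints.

94 rps

Feasible sets respecting both limits:
- A+D+E: memory 23, power 18, value 94
- A+B+D: memory 28, power 20, value 71
- A+E: memory 14, power 15, value 67
- A+D: memory 20, power 10, value 66
Best: 94 rps.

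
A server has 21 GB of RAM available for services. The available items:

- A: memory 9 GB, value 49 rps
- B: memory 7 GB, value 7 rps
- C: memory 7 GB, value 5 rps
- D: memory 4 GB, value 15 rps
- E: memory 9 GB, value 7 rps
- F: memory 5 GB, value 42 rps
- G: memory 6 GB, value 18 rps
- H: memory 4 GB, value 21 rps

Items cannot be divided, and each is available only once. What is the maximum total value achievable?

Check high-value combinations within 21 GB:
- A+F+H: memory 9+5+4=18, value 49+42+21=112
- A+F+G: memory 9+5+6=20, value 49+42+18=109
- A+D+F: memory 9+4+5=18, value 49+15+42=106
Best: 112 rps.

112 rps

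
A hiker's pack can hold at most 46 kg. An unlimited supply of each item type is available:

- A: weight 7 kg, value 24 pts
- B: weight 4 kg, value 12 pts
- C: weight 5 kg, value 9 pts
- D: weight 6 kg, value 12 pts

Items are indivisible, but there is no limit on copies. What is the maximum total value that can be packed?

Best value-per-unit is A at 24/7; filling with it alone gives 6×24 = 144.
Optimal mix: 6×A + 1×B → weight 46, value 156.

156 pts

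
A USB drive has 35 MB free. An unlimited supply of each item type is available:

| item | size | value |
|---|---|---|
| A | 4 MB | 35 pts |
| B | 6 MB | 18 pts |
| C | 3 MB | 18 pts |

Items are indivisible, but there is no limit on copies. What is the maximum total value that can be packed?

Best value-per-unit is A at 35/4; filling with it alone gives 8×35 = 280.
Optimal mix: 8×A + 1×C → size 35, value 298.

298 pts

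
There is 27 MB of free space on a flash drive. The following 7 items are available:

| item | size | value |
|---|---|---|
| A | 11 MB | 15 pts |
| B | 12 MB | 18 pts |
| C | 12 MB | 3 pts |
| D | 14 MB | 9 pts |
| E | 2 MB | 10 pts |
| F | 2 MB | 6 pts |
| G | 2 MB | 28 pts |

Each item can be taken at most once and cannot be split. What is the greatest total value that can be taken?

This is a 0/1 knapsack; check combinations near the capacity.
- A+B+E+G: size 11+12+2+2=27, value 15+18+10+28=71
- A+B+F+G: size 11+12+2+2=27, value 15+18+6+28=67
- B+E+F+G: size 12+2+2+2=18, value 18+10+6+28=62
Best: 71 pts.

71 pts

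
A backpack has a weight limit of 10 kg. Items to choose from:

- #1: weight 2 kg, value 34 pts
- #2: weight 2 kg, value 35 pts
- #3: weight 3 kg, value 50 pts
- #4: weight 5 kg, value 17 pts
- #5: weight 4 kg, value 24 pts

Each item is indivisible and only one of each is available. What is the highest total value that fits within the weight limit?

119 pts

Check high-value combinations within 10 kg:
- #1+#2+#3: weight 2+2+3=7, value 34+35+50=119
- #2+#3+#5: weight 2+3+4=9, value 35+50+24=109
- #1+#3+#5: weight 2+3+4=9, value 34+50+24=108
- #2+#3+#4: weight 2+3+5=10, value 35+50+17=102
- #1+#3+#4: weight 2+3+5=10, value 34+50+17=101
Best: 119 pts.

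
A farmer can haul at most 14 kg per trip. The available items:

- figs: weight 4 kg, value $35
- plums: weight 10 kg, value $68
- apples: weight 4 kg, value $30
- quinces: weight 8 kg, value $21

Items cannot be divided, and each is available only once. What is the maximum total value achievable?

This is a 0/1 knapsack; check combinations near the capacity.
- figs+plums: weight 4+10=14, value 35+68=103
- plums+apples: weight 10+4=14, value 68+30=98
- plums: weight 10, value 68
- figs+apples: weight 4+4=8, value 35+30=65
- figs+quinces: weight 4+8=12, value 35+21=56
Best: $103.

$103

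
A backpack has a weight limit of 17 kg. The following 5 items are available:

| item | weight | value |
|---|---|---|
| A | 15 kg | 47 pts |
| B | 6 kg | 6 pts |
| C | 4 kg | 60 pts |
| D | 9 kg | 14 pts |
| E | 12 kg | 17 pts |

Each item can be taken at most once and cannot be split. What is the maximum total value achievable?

Check high-value combinations within 17 kg:
- C+E: weight 4+12=16, value 60+17=77
- C+D: weight 4+9=13, value 60+14=74
- B+C: weight 6+4=10, value 6+60=66
- C: weight 4, value 60
- A: weight 15, value 47
Best: 77 pts.

77 pts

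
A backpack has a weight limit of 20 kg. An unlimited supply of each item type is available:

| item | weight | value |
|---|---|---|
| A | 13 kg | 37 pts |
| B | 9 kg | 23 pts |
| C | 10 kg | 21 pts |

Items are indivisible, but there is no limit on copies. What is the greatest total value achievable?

Best value-per-unit is A at 37/13; filling with it alone gives 1×37 = 37.
Optimal mix: 2×B → weight 18, value 46.

46 pts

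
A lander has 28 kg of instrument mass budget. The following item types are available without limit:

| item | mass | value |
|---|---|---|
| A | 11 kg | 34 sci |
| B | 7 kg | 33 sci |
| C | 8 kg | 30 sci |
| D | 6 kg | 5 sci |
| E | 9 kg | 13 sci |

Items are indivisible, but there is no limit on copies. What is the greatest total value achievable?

132 sci

Best value-per-unit is B at 33/7, and filling with it alone uses mass 4×7=28. No mix of the others beats 4×33 = 132.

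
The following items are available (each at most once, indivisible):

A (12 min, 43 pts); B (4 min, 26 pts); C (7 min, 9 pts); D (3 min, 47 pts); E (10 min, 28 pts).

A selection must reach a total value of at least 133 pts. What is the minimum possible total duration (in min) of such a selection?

Subsets with value ≥ 133, sorted by total duration:
- A+B+D+E: duration 29, value 144
- A+B+C+D+E: duration 36, value 153
Minimum duration: 29 min.

29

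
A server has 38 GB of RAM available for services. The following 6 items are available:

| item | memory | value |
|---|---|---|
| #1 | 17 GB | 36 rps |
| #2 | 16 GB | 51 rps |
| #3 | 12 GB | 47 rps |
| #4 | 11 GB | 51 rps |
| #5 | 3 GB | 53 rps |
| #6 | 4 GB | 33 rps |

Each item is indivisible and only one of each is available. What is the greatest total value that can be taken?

This is a 0/1 knapsack; check combinations near the capacity.
- #2+#4+#5+#6: memory 16+11+3+4=34, value 51+51+53+33=188
- #3+#4+#5+#6: memory 12+11+3+4=30, value 47+51+53+33=184
- #2+#3+#5+#6: memory 16+12+3+4=35, value 51+47+53+33=184
- #1+#4+#5+#6: memory 17+11+3+4=35, value 36+51+53+33=173
Best: 188 rps.

188 rps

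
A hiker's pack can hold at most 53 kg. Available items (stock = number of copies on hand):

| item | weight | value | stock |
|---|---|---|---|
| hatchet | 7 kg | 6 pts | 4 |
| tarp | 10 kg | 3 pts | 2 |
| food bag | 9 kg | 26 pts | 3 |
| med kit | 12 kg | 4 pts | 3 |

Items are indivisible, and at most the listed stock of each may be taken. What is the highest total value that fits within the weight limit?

96 pts

Top feasible selections:
- 3×hatchet + 3×food bag: weight 48, value 96
- 2×hatchet + 3×food bag + 1×med kit: weight 53, value 94
- 2×hatchet + 1×tarp + 3×food bag: weight 51, value 93
Best: 96 pts.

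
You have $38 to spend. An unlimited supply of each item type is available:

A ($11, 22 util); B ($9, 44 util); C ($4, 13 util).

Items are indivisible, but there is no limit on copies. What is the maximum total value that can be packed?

Best value-per-unit is B at 44/9, and filling with it alone uses cost 4×9=36. No mix of the others beats 4×44 = 176.

176 util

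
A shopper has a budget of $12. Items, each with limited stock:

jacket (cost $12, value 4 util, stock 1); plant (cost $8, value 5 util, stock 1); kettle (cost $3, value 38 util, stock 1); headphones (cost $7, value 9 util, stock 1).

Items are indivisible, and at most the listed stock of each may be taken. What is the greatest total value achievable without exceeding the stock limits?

Top feasible selections:
- 1×kettle + 1×headphones: cost 10, value 47
- 1×plant + 1×kettle: cost 11, value 43
- 1×kettle: cost 3, value 38
Best: 47 util.

47 util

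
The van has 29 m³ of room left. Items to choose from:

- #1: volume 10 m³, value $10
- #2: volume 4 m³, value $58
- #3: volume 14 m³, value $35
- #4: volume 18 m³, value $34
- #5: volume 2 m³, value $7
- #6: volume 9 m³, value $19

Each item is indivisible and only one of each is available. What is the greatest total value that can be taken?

$119

Check high-value combinations within 29 m³:
- #2+#3+#5+#6: volume 4+14+2+9=29, value 58+35+7+19=119
- #2+#3+#6: volume 4+14+9=27, value 58+35+19=112
- #1+#2+#3: volume 10+4+14=28, value 10+58+35=103
- #2+#3+#5: volume 4+14+2=20, value 58+35+7=100
Best: $119.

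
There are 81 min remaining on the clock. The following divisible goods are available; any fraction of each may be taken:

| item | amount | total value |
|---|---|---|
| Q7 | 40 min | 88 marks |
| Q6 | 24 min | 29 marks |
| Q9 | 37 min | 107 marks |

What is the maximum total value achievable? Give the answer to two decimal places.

Take in order of value per unit:
- Q9 (107/37 per unit): all 37 → value 107, running total 107.00
- Q7 (88/40 per unit): all 40 → value 88, running total 195.00
- Q6 (29/24 per unit): 4 of 24 → value 4×29/24 = 4.8333, running total 199.83
Total 199.83.

199.83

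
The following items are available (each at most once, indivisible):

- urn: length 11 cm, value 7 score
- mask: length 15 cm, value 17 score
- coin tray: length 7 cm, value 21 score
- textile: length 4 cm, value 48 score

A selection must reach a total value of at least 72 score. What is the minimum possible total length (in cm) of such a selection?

Subsets with value ≥ 72, sorted by total length:
- urn+coin tray+textile: length 22, value 76
- mask+coin tray+textile: length 26, value 86
- urn+mask+textile: length 30, value 72
Minimum length: 22 cm.

22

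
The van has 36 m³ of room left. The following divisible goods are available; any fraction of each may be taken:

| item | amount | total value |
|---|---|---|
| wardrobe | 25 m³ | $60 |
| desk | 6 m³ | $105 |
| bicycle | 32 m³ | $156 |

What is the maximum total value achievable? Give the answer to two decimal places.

251.25

Take in order of value per unit:
- desk (105/6 per unit): all 6 → value 105, running total 105.00
- bicycle (156/32 per unit): 30 of 32 → value 30×156/32 = 146.2500, running total 251.25
Total 251.25.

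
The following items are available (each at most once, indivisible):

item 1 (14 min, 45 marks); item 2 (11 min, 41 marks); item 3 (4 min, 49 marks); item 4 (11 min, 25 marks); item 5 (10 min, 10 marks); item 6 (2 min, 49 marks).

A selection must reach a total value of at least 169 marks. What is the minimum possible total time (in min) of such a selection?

Subsets with value ≥ 169, sorted by total time:
- item 1+item 2+item 3+item 6: time 31, value 184
- item 2+item 3+item 4+item 5+item 6: time 38, value 174
- item 1+item 2+item 3+item 5+item 6: time 41, value 194
- item 1+item 3+item 4+item 5+item 6: time 41, value 178
Minimum time: 31 min.

31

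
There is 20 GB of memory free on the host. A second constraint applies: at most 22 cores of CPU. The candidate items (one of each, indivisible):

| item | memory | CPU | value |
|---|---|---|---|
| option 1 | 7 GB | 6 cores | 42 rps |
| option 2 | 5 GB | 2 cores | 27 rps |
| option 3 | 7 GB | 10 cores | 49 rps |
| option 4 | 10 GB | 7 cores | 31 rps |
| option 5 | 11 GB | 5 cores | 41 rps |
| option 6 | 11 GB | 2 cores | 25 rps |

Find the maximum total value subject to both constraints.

Feasible sets respecting both limits:
- option 1+option 2+option 3: memory 19, CPU 18, value 118
- option 1+option 3: memory 14, CPU 16, value 91
- option 3+option 5: memory 18, CPU 15, value 90
- option 1+option 5: memory 18, CPU 11, value 83
Best: 118 rps.

118 rps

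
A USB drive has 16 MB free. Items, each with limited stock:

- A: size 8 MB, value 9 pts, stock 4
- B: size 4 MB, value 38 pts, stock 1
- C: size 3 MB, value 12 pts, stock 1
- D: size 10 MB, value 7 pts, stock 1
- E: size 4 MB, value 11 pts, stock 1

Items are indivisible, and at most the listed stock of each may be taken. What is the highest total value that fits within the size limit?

Top feasible selections:
- 1×B + 1×C + 1×E: size 11, value 61
- 1×A + 1×B + 1×C: size 15, value 59
Best: 61 pts.

61 pts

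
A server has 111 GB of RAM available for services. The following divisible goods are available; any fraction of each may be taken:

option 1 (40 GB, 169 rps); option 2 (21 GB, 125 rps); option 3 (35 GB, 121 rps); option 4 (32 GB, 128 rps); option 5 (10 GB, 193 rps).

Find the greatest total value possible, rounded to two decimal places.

Take in order of value per unit:
- option 5 (193/10 per unit): all 10 → value 193, running total 193.00
- option 2 (125/21 per unit): all 21 → value 125, running total 318.00
- option 1 (169/40 per unit): all 40 → value 169, running total 487.00
- option 4 (128/32 per unit): all 32 → value 128, running total 615.00
- option 3 (121/35 per unit): 8 of 35 → value 8×121/35 = 27.6571, running total 642.66
Total 642.66.

642.66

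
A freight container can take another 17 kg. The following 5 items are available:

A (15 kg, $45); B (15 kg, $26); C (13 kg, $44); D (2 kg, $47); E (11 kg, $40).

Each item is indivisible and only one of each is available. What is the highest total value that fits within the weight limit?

Check high-value combinations within 17 kg:
- A+D: weight 15+2=17, value 45+47=92
- C+D: weight 13+2=15, value 44+47=91
- D+E: weight 2+11=13, value 47+40=87
- B+D: weight 15+2=17, value 26+47=73
- D: weight 2, value 47
Best: $92.

$92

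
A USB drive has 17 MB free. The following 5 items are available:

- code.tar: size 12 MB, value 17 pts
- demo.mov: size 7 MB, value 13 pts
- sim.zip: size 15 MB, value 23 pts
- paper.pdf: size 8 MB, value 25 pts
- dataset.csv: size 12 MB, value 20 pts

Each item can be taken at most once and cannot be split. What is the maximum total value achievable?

38 pts

Check high-value combinations within 17 MB:
- demo.mov+paper.pdf: size 7+8=15, value 13+25=38
- paper.pdf: size 8, value 25
- sim.zip: size 15, value 23
- dataset.csv: size 12, value 20
- code.tar: size 12, value 17
Best: 38 pts.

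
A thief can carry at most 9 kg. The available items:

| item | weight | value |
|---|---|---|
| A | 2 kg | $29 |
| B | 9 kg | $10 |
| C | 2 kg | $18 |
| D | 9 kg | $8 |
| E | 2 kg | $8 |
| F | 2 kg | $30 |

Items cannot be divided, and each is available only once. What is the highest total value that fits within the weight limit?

This is a 0/1 knapsack; check combinations near the capacity.
- A+C+E+F: weight 2+2+2+2=8, value 29+18+8+30=85
- A+C+F: weight 2+2+2=6, value 29+18+30=77
- A+E+F: weight 2+2+2=6, value 29+8+30=67
- A+F: weight 2+2=4, value 29+30=59
- C+E+F: weight 2+2+2=6, value 18+8+30=56
Best: $85.

$85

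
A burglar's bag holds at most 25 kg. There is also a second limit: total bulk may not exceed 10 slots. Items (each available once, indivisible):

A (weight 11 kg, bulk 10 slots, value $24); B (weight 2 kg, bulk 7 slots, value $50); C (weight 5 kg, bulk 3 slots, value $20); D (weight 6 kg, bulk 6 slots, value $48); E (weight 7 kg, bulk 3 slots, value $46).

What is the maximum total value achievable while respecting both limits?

$96

Feasible sets respecting both limits:
- B+E: weight 9, bulk 10, value 96
- D+E: weight 13, bulk 9, value 94
- B+C: weight 7, bulk 10, value 70
- C+D: weight 11, bulk 9, value 68
Best: $96.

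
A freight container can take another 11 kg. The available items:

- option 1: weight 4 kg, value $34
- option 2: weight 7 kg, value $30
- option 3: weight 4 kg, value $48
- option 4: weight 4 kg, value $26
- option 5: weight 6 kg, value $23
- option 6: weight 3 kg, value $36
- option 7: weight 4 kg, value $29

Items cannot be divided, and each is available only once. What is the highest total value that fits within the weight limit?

Check high-value combinations within 11 kg:
- option 1+option 3+option 6: weight 4+4+3=11, value 34+48+36=118
- option 3+option 6+option 7: weight 4+3+4=11, value 48+36+29=113
- option 3+option 4+option 6: weight 4+4+3=11, value 48+26+36=110
- option 1+option 6+option 7: weight 4+3+4=11, value 34+36+29=99
Best: $118.

$118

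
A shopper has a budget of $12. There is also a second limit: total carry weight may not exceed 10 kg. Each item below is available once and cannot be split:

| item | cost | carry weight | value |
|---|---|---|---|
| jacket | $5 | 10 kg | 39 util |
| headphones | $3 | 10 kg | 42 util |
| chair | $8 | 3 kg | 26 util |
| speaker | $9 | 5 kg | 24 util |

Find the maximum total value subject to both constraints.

42 util

Feasible sets respecting both limits:
- headphones: cost 3, carry weight 10, value 42
- jacket: cost 5, carry weight 10, value 39
- chair: cost 8, carry weight 3, value 26
- speaker: cost 9, carry weight 5, value 24
Best: 42 util.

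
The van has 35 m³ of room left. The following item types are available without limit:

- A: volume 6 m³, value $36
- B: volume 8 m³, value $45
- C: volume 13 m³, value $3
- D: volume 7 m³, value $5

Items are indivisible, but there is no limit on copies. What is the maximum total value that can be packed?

$198

Best value-per-unit is A at 36/6; filling with it alone gives 5×36 = 180.
Optimal mix: 3×A + 2×B → volume 34, value 198.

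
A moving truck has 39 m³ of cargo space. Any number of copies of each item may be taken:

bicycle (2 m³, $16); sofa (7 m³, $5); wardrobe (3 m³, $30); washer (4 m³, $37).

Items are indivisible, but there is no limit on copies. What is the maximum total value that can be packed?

$390

Best value-per-unit is wardrobe at 30/3, and filling with it alone uses volume 13×3=39. No mix of the others beats 13×30 = 390.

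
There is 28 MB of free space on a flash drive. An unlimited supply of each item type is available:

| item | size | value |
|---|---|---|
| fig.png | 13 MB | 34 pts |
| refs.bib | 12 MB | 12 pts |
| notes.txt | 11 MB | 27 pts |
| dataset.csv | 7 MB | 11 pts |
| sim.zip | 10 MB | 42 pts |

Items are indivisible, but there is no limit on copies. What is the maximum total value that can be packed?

95 pts

Best value-per-unit is sim.zip at 42/10; filling with it alone gives 2×42 = 84.
Optimal mix: 1×dataset.csv + 2×sim.zip → size 27, value 95.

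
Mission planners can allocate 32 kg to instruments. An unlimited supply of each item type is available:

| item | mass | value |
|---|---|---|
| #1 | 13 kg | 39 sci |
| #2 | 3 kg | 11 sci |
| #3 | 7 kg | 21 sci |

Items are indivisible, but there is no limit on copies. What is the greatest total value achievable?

Best value-per-unit is #2 at 11/3, and filling with it alone uses mass 10×3=30. No mix of the others beats 10×11 = 110.

110 sci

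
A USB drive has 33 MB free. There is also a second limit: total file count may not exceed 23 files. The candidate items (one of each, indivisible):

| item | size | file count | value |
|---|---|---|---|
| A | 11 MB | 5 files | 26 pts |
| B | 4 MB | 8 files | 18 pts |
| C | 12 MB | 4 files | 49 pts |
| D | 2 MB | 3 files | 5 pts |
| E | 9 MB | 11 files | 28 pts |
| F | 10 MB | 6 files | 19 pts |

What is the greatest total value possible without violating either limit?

103 pts

Feasible sets respecting both limits:
- A+C+E: size 32, file count 20, value 103
- A+B+C+D: size 29, file count 20, value 98
- C+E+F: size 31, file count 21, value 96
- B+C+E: size 25, file count 23, value 95
Best: 103 pts.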